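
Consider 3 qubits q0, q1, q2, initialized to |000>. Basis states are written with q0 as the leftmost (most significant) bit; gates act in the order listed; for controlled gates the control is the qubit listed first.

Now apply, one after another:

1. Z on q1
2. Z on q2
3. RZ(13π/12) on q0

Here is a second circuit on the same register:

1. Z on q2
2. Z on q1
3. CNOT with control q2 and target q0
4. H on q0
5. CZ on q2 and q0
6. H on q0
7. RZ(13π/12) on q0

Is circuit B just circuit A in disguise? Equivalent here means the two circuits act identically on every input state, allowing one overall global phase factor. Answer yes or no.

Yes — the two circuits implement the same unitary up to a global phase.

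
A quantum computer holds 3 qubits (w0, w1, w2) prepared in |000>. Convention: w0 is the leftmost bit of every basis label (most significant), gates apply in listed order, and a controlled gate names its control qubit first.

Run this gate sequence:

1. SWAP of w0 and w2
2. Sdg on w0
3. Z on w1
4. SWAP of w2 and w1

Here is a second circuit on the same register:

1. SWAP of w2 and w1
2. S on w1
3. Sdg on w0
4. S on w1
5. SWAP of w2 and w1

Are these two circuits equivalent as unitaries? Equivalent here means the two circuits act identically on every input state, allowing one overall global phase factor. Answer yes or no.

No — the two circuits implement different unitaries, even allowing a global phase.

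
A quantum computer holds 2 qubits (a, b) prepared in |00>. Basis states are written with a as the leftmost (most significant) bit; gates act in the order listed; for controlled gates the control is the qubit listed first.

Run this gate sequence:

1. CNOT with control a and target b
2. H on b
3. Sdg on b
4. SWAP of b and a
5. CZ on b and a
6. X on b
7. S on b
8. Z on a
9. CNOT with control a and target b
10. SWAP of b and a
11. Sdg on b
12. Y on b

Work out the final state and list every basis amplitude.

After the circuit, the state carries amplitude sqrt(2)/2 on |00>, 0 on |01>, 0 on |10>, -sqrt(2)/2 on |11>.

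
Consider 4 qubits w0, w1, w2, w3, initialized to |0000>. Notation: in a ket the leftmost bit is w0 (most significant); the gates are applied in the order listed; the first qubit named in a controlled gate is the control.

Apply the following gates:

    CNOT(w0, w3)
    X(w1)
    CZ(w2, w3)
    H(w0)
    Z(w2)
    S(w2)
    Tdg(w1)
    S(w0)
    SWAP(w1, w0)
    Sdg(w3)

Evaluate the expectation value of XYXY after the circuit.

The observable XYXY averages to 0.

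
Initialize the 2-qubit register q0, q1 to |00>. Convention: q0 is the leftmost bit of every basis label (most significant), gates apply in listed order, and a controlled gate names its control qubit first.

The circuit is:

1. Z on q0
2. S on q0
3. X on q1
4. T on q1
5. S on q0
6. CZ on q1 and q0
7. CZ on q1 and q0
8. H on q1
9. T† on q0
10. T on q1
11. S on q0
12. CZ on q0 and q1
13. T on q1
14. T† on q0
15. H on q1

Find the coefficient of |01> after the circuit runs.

The final state's coefficient on |01> equals (1 + I)*exp(I*pi/4)/2.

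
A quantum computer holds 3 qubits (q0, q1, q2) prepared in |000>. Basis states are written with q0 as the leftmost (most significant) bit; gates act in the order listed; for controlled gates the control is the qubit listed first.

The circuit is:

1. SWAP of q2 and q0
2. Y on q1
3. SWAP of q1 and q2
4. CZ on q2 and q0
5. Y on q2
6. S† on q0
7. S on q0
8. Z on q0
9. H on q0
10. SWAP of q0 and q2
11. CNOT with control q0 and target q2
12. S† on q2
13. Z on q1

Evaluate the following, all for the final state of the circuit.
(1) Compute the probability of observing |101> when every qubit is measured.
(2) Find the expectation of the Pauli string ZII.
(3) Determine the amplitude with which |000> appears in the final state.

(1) A full measurement returns |101> with probability 0.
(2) The observable ZII averages to 1.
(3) The final state's coefficient on |000> equals sqrt(2)/2.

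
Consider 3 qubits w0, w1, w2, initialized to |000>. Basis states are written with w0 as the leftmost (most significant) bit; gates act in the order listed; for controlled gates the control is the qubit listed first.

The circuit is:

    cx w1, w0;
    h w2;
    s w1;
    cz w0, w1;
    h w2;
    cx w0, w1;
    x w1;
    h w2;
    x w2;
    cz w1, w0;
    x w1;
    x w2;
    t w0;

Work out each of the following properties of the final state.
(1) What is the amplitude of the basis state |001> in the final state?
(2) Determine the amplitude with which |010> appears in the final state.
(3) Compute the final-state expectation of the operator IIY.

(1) The final state's coefficient on |001> equals sqrt(2)/2.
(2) The final state's coefficient on |010> equals 0.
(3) The expectation value of IIY is 0.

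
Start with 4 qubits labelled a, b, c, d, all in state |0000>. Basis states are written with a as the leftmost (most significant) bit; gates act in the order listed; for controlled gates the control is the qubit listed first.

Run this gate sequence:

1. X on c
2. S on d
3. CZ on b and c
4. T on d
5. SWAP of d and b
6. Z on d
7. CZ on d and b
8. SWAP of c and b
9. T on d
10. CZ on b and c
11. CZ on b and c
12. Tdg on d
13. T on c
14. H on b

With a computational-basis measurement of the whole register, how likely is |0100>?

Outcome |0100> occurs with probability 1/2. Key observation: steps 9-12 multiply out to the identity, so the circuit reduces to the remaining gates.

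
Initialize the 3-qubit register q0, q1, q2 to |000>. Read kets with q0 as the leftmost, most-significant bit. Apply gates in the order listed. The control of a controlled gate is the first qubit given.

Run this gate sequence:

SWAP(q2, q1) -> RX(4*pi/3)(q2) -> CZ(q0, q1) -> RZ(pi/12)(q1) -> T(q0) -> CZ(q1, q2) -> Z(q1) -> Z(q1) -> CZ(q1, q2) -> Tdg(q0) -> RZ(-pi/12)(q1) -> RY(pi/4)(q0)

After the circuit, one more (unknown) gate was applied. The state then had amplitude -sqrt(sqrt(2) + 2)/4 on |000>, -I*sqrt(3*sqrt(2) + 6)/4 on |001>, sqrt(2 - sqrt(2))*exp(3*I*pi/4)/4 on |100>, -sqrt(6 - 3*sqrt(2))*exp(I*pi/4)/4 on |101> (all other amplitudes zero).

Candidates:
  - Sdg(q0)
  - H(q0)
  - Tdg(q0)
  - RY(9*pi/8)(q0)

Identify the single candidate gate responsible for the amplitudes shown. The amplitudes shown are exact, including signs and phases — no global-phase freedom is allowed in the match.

The unique candidate consistent with the amplitudes is Tdg(q0).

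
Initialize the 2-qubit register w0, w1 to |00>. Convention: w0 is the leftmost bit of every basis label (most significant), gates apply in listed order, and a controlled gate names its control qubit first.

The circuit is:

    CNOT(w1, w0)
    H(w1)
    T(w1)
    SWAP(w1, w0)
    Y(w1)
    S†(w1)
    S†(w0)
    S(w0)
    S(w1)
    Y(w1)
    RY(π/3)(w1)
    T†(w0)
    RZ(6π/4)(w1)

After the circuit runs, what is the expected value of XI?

The observable XI averages to 1. Key observation: steps 5-10 multiply out to the identity, so the circuit reduces to the remaining gates.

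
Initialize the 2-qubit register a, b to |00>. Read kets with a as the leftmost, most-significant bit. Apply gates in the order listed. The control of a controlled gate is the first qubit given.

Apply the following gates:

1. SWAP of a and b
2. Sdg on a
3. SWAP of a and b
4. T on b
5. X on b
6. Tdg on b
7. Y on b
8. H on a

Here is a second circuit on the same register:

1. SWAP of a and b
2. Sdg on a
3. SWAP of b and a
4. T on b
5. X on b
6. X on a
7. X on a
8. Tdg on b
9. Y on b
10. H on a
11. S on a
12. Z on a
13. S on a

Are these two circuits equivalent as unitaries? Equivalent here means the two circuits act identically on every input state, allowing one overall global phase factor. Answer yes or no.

Yes — the two circuits implement the same unitary up to a global phase.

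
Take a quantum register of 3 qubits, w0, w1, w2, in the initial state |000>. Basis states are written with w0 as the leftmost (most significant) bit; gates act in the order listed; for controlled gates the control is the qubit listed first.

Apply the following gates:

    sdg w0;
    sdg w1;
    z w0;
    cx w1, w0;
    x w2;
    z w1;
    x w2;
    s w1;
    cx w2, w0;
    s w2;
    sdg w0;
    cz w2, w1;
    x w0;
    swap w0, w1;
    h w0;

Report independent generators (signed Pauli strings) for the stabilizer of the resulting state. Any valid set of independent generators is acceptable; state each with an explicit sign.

One valid set of independent stabilizer generators is +XII, -IZI, +IIZ (any independent generating set of the same group is equally correct).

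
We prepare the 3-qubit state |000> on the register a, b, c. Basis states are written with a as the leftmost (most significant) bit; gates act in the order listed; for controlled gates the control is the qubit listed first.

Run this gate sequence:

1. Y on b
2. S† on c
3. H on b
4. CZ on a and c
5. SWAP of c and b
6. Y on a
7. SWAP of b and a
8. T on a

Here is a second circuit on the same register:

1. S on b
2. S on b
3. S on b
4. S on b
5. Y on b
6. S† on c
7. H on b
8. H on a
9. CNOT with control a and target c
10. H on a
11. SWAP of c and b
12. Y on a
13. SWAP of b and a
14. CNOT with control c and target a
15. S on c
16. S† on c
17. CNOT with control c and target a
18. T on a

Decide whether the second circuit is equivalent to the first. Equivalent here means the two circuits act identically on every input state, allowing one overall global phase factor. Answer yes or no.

No, they are not equivalent — no single phase factor reconciles the two unitaries.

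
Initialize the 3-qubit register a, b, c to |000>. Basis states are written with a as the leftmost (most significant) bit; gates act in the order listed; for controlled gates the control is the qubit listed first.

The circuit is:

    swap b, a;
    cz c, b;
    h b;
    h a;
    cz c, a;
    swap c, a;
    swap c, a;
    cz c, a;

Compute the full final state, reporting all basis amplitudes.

The resulting statevector has amplitude 1/2 on |000>, 0 on |001>, 1/2 on |010>, 0 on |011>, 1/2 on |100>, 0 on |101>, 1/2 on |110>, 0 on |111>.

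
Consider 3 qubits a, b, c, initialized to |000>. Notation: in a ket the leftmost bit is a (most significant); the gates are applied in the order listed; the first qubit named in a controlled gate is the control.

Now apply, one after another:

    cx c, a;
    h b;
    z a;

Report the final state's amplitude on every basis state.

The resulting statevector has amplitude sqrt(2)/2 on |000>, sqrt(2)/2 on |010>, and 0 on every other basis state.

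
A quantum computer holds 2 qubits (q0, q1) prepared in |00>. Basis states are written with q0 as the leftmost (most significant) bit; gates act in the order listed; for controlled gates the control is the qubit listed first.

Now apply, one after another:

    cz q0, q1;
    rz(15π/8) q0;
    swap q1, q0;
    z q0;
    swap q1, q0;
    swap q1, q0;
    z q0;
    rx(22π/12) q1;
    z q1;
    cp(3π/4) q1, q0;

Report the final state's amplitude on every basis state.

After the circuit, the state carries amplitude (sqrt(2) + sqrt(6))*exp(I*pi/16)/4 on |00>, (-sqrt(6) + sqrt(2))*exp(9*I*pi/16)/4 on |01>, 0 on |10>, 0 on |11>.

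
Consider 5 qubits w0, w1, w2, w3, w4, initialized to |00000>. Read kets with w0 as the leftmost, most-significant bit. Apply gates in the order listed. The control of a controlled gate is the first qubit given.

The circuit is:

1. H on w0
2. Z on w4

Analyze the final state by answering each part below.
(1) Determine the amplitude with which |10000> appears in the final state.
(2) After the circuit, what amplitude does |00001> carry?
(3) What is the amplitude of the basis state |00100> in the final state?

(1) The final state's coefficient on |10000> equals sqrt(2)/2.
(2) The amplitude on |00001> is 0.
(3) |00100> carries amplitude 0 in the final state.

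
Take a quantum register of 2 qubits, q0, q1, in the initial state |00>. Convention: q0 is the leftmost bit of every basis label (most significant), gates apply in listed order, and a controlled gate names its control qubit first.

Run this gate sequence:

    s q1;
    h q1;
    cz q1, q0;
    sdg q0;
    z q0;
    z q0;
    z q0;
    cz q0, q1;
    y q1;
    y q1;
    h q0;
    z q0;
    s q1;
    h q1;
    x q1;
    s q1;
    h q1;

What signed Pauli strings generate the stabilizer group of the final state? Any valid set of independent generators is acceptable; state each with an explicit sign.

The stabilizer group can be generated by -XI, -IZ, among other valid generating sets.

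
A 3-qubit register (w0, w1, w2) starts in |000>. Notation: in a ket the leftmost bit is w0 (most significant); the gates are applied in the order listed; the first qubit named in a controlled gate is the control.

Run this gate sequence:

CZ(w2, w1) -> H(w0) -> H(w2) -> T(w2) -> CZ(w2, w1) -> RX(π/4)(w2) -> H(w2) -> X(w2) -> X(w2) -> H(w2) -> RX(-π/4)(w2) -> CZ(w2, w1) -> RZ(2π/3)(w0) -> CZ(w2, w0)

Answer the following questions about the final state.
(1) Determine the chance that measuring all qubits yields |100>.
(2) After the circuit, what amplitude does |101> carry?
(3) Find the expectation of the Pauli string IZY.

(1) The probability of measuring |100> is 1/4. Key observation: steps 5-12 multiply out to the identity, so the circuit reduces to the remaining gates.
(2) The amplitude on |101> is -exp(7*I*pi/12)/2.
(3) The expectation value of IZY is 0.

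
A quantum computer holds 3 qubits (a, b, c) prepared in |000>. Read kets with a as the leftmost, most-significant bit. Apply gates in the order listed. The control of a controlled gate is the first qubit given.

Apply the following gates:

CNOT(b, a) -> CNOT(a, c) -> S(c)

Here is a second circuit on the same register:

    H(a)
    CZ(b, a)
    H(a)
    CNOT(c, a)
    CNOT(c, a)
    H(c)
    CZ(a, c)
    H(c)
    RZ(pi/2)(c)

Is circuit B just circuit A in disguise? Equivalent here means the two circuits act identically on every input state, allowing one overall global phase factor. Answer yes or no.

Yes, they are equivalent — the unitaries differ by at most a global phase.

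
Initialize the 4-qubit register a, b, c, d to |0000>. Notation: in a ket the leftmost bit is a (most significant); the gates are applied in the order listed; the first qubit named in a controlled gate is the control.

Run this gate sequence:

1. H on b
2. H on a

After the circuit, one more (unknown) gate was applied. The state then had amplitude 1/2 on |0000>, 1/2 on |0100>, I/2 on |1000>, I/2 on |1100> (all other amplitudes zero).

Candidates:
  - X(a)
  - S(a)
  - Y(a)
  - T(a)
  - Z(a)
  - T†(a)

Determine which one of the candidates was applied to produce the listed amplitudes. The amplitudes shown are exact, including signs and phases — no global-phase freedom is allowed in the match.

It was S(a) that produced the state shown.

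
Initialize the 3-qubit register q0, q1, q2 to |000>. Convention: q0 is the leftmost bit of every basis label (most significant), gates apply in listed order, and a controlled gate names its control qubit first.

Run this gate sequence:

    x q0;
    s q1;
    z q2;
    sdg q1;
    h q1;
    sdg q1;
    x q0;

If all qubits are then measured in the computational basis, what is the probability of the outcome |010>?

The probability of measuring |010> is 1/2.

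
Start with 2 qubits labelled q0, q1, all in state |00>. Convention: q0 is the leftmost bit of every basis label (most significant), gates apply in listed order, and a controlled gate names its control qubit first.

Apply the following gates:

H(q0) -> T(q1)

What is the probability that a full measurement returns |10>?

Outcome |10> occurs with probability 1/2.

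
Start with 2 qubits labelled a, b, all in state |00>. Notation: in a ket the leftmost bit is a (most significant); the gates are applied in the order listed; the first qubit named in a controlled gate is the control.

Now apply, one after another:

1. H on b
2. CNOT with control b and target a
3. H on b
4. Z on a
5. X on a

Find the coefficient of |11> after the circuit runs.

|11> carries amplitude 1/2 in the final state.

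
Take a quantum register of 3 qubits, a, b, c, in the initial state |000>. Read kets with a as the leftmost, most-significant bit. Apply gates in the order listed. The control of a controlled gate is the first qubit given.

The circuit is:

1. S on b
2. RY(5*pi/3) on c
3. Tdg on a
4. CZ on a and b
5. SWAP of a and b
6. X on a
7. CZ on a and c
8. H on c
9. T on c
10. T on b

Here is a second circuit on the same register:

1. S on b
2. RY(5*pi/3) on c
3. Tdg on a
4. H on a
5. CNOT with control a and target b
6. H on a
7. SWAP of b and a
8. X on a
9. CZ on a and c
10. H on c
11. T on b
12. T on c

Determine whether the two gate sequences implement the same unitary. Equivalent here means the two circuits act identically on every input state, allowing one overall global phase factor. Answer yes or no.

No: there is an input state on which the two circuits produce genuinely different outputs (not merely differing by a phase).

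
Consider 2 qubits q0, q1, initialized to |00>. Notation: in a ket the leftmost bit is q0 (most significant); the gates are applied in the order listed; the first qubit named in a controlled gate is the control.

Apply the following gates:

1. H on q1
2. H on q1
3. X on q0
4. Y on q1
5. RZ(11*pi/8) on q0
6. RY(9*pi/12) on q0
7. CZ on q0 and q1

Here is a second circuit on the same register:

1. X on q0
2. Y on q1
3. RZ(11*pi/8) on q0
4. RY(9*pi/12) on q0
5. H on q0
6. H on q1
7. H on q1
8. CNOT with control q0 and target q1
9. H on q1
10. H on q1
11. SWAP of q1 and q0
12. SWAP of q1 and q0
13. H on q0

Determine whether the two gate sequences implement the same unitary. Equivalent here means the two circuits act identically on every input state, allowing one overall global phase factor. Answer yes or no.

No: there is an input state on which the two circuits produce genuinely different outputs (not merely differing by a phase).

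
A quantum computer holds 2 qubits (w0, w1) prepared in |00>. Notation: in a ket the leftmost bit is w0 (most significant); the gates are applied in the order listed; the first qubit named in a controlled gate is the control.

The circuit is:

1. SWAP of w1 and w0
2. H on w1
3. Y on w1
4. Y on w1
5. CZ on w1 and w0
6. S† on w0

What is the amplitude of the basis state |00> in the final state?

The amplitude on |00> is sqrt(2)/2.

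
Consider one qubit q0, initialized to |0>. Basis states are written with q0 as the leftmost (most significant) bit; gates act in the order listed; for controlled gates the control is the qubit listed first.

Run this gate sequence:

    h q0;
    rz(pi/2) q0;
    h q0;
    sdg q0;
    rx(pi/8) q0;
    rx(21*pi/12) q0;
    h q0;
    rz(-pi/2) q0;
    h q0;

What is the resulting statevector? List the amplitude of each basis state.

The final amplitudes are -sqrt(sqrt(2)/4 + 1/2)*cos(pi/16)/2 - sqrt(sqrt(2)/4 + 1/2)*sin(pi/16)/2 - sqrt(1/2 - sqrt(2)/4)*sin(pi/16)/2 + sqrt(1/2 - sqrt(2)/4)*cos(pi/16)/2 - I*sqrt(sqrt(2)/4 + 1/2)*sin(pi/16)/2 + I*sqrt(1/2 - sqrt(2)/4)*sin(pi/16)/2 + I*sqrt(1/2 - sqrt(2)/4)*cos(pi/16)/2 + I*sqrt(sqrt(2)/4 + 1/2)*cos(pi/16)/2 on |0>, -sqrt(1/2 - sqrt(2)/4)*cos(pi/16)/2 + sqrt(1/2 - sqrt(2)/4)*sin(pi/16)/2 + sqrt(sqrt(2)/4 + 1/2)*sin(pi/16)/2 + sqrt(sqrt(2)/4 + 1/2)*cos(pi/16)/2 - I*sqrt(sqrt(2)/4 + 1/2)*cos(pi/16)/2 - I*sqrt(1/2 - sqrt(2)/4)*cos(pi/16)/2 - I*sqrt(1/2 - sqrt(2)/4)*sin(pi/16)/2 + I*sqrt(sqrt(2)/4 + 1/2)*sin(pi/16)/2 on |1>.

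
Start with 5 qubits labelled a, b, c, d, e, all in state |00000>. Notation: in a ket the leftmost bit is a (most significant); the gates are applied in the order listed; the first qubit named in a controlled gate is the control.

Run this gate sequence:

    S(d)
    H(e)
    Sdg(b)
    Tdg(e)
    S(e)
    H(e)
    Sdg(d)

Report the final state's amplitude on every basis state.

After the circuit, the state carries amplitude 1/2 + exp(I*pi/4)/2 on |00000>, 1/2 - exp(I*pi/4)/2 on |00001>, and 0 on every other basis state.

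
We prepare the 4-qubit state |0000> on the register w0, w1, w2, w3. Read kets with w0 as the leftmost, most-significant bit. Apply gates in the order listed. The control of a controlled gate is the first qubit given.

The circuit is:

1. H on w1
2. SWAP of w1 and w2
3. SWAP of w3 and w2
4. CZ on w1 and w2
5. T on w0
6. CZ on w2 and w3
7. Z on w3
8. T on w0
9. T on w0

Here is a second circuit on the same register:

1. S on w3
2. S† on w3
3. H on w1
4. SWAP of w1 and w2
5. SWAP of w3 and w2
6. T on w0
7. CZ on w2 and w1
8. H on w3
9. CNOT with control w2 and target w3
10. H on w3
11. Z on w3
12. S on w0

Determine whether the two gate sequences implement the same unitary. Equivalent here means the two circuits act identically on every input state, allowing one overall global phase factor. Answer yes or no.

Yes, they are equivalent — the unitaries differ by at most a global phase.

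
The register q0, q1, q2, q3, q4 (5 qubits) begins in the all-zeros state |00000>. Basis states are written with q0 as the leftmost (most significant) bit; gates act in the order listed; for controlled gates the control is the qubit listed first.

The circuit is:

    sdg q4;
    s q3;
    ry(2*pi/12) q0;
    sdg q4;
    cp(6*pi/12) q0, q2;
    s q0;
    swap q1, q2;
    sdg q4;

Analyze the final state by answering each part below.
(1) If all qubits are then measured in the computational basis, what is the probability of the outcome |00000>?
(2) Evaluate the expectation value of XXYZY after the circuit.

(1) The probability of measuring |00000> is sqrt(3)/4 + 1/2.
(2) The expectation value of XXYZY is 0.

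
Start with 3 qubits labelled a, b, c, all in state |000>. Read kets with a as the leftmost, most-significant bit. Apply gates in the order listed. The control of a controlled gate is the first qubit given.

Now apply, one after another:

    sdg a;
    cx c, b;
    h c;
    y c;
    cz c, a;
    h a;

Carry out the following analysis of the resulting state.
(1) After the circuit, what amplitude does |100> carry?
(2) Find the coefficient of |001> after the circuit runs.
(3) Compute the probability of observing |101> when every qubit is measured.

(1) |100> carries amplitude -I/2 in the final state.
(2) The amplitude on |001> is I/2.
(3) Outcome |101> occurs with probability 1/4.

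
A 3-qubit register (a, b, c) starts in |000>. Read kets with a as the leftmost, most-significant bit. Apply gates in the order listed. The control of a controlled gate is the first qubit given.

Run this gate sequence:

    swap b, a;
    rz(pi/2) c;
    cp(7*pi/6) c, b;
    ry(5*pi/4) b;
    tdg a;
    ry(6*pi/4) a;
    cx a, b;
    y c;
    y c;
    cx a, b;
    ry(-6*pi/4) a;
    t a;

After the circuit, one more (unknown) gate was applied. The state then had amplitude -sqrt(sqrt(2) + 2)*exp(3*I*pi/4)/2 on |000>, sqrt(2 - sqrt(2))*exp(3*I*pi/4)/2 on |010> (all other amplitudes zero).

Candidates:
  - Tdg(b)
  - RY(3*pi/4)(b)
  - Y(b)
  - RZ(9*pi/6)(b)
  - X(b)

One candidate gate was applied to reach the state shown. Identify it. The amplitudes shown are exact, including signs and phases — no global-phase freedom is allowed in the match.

The applied gate was X(b). Key observation: steps 5-12 multiply out to the identity, so the circuit reduces to the remaining gates.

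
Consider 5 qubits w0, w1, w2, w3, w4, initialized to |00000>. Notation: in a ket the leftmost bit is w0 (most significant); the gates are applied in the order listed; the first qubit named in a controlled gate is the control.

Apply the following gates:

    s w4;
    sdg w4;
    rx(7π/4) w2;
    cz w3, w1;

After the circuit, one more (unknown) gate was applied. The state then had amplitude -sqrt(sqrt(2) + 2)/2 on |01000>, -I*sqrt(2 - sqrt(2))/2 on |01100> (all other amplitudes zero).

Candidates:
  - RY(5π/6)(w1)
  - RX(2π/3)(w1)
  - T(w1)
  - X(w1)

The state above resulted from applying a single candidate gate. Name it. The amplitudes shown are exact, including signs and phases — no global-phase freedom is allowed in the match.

The unique candidate consistent with the amplitudes is X(w1). Key observation: steps 1-2 multiply out to the identity, so the circuit reduces to the remaining gates.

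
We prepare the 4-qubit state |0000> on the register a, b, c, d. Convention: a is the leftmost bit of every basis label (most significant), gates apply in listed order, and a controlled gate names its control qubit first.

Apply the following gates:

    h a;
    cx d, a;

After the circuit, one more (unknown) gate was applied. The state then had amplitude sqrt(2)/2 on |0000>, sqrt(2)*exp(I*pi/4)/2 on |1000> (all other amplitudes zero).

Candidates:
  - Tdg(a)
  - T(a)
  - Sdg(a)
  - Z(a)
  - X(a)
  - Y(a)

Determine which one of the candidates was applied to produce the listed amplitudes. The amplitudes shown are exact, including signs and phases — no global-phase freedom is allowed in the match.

The applied gate was T(a).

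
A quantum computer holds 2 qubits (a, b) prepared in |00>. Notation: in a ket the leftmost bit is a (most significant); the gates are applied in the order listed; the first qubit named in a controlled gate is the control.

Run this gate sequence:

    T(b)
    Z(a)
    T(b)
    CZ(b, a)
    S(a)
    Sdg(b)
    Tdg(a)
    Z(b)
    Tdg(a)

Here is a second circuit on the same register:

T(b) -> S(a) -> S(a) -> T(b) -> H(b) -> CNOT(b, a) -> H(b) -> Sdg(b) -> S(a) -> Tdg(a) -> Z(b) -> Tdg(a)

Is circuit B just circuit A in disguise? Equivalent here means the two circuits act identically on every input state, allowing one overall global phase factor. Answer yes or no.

No — the two circuits implement different unitaries, even allowing a global phase.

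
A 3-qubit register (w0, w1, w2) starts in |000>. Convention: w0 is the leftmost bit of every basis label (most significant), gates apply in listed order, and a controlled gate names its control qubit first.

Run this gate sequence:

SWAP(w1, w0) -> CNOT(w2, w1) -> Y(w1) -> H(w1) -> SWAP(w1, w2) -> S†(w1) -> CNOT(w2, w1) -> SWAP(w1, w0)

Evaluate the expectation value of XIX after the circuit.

The observable XIX averages to -1.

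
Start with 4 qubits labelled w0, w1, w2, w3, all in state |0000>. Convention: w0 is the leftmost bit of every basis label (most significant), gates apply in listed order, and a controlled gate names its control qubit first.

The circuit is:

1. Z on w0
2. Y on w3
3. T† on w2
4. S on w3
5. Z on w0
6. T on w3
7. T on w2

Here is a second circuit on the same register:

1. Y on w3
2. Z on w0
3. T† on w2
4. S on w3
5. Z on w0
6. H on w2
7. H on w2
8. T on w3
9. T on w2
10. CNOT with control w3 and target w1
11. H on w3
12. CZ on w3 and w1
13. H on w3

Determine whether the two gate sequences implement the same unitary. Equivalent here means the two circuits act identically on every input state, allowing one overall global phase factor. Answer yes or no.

No — the two circuits implement different unitaries, even allowing a global phase.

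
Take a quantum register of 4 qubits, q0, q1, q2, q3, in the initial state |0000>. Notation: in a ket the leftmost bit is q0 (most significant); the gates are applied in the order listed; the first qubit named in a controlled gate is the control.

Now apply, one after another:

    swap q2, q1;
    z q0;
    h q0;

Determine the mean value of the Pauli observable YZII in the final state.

In the final state, YZII has expectation 0.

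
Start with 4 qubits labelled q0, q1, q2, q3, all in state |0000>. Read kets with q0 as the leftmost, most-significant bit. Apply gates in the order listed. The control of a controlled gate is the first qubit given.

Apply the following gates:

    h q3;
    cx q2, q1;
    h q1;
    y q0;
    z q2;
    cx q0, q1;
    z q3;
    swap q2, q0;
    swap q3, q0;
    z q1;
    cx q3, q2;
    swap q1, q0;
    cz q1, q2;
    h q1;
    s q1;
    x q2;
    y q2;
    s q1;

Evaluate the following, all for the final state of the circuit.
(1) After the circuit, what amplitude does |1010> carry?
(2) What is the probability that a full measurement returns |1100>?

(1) The amplitude on |1010> is sqrt(2)/2.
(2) The probability of measuring |1100> is 0.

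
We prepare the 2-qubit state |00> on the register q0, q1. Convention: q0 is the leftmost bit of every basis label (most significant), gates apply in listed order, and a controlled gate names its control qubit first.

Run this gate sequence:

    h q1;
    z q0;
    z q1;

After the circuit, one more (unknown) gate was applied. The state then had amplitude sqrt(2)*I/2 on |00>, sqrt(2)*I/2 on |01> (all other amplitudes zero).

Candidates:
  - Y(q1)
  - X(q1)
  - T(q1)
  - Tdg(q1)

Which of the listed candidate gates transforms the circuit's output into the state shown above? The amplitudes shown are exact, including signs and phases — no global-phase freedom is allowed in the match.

The unique candidate consistent with the amplitudes is Y(q1).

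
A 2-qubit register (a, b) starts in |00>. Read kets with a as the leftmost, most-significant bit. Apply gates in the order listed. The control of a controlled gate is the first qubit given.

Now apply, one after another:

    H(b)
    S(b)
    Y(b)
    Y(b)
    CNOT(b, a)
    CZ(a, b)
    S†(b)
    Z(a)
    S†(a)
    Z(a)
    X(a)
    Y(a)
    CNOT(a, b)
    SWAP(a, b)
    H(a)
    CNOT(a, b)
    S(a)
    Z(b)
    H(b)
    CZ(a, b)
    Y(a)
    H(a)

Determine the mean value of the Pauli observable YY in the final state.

The observable YY averages to -1.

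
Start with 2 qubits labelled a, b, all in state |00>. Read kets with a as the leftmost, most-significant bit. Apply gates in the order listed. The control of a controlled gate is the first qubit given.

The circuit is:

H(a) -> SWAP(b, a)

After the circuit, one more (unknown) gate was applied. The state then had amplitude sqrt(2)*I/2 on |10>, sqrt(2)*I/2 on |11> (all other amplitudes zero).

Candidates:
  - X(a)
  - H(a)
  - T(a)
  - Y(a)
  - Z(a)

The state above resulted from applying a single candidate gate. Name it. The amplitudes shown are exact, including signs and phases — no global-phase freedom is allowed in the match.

It was Y(a) that produced the state shown.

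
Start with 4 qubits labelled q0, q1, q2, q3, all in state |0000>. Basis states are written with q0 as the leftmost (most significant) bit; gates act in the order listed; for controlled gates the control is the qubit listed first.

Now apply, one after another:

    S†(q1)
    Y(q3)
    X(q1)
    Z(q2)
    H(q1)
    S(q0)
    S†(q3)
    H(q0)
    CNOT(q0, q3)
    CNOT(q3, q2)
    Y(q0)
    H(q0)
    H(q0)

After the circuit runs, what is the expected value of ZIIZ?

The observable ZIIZ averages to 1.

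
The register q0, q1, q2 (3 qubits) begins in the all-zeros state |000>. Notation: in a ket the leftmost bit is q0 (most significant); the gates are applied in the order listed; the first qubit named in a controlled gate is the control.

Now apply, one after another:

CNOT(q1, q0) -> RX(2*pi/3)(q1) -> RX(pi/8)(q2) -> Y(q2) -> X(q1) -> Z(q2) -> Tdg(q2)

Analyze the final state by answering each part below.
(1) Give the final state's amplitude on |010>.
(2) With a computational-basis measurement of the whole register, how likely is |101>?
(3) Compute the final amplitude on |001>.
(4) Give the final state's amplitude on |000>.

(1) The final state's coefficient on |010> equals -sin(pi/16)/2.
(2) The probability of measuring |101> is 0.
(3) The amplitude on |001> is sqrt(3)*exp(3*I*pi/4)*cos(pi/16)/2.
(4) The amplitude on |000> is sqrt(3)*I*sin(pi/16)/2.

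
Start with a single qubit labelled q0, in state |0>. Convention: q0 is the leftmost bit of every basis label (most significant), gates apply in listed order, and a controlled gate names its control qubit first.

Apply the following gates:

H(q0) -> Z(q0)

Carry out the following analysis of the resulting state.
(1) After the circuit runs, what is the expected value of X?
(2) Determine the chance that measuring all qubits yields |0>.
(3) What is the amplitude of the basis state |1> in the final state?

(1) The observable X averages to -1.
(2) Outcome |0> occurs with probability 1/2.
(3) The amplitude on |1> is -sqrt(2)/2.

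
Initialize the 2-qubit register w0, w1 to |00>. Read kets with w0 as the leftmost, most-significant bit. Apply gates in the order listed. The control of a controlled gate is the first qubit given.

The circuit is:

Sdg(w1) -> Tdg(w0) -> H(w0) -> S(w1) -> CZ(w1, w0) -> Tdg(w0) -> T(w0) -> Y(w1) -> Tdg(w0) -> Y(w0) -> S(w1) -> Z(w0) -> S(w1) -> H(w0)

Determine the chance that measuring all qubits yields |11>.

Outcome |11> occurs with probability 1/2 - sqrt(2)/4.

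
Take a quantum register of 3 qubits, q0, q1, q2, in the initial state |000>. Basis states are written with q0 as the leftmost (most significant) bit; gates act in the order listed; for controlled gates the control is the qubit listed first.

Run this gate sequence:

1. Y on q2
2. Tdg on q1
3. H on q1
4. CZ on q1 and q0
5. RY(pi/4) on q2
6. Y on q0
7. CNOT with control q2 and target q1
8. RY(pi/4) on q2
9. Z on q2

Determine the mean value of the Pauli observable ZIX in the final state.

The expectation value of ZIX is -1.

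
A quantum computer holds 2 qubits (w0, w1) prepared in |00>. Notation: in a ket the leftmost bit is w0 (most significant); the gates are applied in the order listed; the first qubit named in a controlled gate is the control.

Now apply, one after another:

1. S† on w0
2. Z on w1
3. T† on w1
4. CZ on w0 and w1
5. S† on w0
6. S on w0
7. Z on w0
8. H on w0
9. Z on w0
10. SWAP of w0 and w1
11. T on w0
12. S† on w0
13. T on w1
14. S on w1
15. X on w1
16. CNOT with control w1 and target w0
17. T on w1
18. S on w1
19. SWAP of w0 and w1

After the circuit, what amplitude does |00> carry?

The amplitude on |00> is -sqrt(2)*exp(3*I*pi/4)/2.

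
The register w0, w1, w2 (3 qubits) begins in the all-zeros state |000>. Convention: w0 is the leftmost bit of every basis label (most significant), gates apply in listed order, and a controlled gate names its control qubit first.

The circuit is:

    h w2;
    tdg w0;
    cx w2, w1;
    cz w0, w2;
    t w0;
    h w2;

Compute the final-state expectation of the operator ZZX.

The observable ZZX averages to 1.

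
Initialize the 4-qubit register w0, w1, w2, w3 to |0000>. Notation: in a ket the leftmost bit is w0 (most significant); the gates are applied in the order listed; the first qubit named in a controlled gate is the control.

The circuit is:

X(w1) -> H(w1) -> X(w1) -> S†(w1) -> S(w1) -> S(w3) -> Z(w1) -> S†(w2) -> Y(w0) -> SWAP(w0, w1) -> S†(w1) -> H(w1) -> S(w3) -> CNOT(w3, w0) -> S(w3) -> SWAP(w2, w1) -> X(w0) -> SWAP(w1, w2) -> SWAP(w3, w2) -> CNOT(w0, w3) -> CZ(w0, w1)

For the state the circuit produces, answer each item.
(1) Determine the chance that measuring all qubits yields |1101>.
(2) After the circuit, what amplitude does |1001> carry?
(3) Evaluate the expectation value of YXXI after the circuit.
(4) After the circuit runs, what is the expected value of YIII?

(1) A full measurement returns |1101> with probability 1/4.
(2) |1001> carries amplitude -1/2 in the final state.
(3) The expectation value of YXXI is 0.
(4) In the final state, YIII has expectation 0.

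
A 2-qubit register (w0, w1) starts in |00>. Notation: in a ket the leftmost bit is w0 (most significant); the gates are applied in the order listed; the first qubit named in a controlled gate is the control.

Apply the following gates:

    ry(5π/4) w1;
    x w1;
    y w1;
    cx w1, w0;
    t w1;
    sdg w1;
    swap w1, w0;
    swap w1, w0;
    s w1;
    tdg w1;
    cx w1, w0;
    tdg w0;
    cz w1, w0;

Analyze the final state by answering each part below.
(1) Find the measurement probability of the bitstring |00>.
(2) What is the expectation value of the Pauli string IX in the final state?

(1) The probability of measuring |00> is 1/2 - sqrt(2)/4. Key observation: the block from step 4 through step 11 cancels to the identity and can be dropped.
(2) The observable IX averages to sqrt(2)/2.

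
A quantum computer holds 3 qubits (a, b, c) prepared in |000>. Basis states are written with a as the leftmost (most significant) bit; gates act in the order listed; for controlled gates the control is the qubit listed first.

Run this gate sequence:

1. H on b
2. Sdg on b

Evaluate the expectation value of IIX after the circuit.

The expectation value of IIX is 0.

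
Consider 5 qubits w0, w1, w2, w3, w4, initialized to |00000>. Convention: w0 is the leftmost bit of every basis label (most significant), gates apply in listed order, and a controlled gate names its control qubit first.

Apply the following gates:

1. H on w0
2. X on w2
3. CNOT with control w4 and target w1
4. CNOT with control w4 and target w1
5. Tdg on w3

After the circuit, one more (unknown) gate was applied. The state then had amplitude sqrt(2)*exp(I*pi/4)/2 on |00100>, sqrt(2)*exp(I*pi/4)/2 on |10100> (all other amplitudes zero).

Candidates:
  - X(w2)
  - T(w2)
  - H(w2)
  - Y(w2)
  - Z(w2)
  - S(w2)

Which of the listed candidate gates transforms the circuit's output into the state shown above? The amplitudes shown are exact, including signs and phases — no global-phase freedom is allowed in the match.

The applied gate was T(w2). Key observation: steps 3-4 multiply out to the identity, so the circuit reduces to the remaining gates.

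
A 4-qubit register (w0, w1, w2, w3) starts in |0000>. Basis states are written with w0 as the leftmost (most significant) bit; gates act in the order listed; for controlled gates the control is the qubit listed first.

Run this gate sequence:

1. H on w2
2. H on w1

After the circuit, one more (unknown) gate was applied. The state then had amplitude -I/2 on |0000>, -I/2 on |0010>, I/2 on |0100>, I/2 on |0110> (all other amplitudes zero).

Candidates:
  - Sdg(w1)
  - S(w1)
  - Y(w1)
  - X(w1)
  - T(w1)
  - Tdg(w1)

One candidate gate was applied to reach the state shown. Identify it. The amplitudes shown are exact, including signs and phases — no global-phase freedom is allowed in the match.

It was Y(w1) that produced the state shown.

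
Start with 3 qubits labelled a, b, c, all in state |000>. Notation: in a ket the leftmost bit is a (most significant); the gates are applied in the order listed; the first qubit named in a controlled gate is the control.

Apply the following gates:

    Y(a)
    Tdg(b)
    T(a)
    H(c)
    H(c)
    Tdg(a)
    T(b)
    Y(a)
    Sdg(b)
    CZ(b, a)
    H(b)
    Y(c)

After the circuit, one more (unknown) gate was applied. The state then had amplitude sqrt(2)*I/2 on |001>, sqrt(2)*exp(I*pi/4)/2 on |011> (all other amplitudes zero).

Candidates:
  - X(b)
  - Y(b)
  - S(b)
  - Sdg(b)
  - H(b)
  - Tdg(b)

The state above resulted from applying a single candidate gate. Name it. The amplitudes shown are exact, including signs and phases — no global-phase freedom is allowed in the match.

The applied gate was Tdg(b). Key observation: gates 1-8 undo each other exactly, leaving only the rest of the circuit to track.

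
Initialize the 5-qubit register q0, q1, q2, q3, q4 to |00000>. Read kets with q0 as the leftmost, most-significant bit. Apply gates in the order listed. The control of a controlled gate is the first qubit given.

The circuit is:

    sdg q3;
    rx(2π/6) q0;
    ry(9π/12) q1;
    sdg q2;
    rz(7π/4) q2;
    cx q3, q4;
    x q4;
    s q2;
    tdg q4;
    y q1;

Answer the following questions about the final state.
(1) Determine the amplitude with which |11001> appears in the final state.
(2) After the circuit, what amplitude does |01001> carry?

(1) The amplitude on |11001> is sqrt(2 - sqrt(2))*exp(7*I*pi/8)/4.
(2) |01001> carries amplitude -sqrt(6 - 3*sqrt(2))*exp(3*I*pi/8)/4 in the final state.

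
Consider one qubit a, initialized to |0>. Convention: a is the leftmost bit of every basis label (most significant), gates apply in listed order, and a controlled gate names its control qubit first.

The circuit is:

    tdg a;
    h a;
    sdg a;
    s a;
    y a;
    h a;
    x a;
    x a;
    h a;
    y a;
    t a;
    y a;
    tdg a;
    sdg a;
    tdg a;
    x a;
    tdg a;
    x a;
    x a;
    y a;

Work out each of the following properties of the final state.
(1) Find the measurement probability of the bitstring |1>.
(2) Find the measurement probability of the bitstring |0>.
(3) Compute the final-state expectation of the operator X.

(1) Outcome |1> occurs with probability 1/2. Key observation: the block from step 6 through step 9 cancels to the identity and can be dropped.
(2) The probability of measuring |0> is 1/2.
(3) In the final state, X has expectation -1.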